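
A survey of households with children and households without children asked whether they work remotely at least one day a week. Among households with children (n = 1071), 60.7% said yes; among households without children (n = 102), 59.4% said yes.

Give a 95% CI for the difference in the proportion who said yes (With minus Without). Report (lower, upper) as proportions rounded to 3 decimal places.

(-0.087, 0.113)

The two standard errors are √(0.6070×0.3930/1071) = 0.01492 and √(0.5940×0.4060/102) = 0.04862.
Because the samples are independent, SE_diff = √(0.01492² + 0.04862²) = 0.05086.
Using z* = 1.960 for 95%, ME = 1.960 × 0.05086 = 0.09969.
p̂₁ − p̂₂ = 0.0130; interval 0.0130 ± 0.09969 gives (-0.087, 0.113).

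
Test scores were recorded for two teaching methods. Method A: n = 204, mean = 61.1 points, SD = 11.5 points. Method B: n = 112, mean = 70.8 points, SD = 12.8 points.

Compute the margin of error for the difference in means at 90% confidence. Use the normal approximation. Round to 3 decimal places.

2.390

Per-group SEs: s₁/√n₁ = 11.5/√204 = 0.8052, s₂/√n₂ = 12.8/√112 = 1.2095.
Unpooled SE of the difference: √(0.64834704 + 1.46289025) = 1.4530.
Margin of error = z* · SE = 1.645 × 1.4530 = 2.3902.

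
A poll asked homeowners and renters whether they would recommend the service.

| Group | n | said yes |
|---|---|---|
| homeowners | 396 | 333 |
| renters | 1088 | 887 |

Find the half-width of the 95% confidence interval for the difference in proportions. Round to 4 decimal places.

0.0428

p̂₁ = 333/396 = 0.8409 and p̂₂ = 887/1088 = 0.8153.
SE₁ = √(p̂₁(1−p̂₁)/n₁) = √(0.8409·0.1591/396) = 0.01838; SE₂ = √(0.8153·0.1847/1088) = 0.01176.
Independent samples: SE of the difference = √(SE₁² + SE₂²) = √(0.0003378244 + 0.0001382976) = 0.02182.
z* for 95% confidence is 1.960, so the margin of error is 1.960 × 0.02182 = 0.04277.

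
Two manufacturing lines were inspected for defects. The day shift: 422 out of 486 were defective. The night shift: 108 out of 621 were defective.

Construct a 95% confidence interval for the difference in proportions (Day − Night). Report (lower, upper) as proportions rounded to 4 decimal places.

Sample proportions: 422/486 = 0.8683, 108/621 = 0.1739.
Each SE is √(p̂(1−p̂)/n): √(0.8683·0.1317/486) = 0.01534 and √(0.1739·0.8261/621) = 0.01521.
SE(p̂₁ − p̂₂) = √(SE₁² + SE₂²) = √(0.0002353156 + 0.0002313441) = 0.02160, since the two samples are independent.
At 95% confidence z* = 1.960; margin = 1.960 × 0.02160 = 0.04234.
The difference is 0.8683 − 0.1739 = 0.6944, so the interval is 0.6944 ± 0.04234 = (0.6521, 0.7367).

(0.6521, 0.7367)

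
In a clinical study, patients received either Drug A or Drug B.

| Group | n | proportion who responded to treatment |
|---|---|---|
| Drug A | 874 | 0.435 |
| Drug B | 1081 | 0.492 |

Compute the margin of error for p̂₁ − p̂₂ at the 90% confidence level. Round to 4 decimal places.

0.0372

Each SE is √(p̂(1−p̂)/n): √(0.4350·0.5650/874) = 0.01677 and √(0.4920·0.5080/1081) = 0.01521.
SE(p̂₁ − p̂₂) = √(SE₁² + SE₂²) = √(0.0002812329 + 0.0002313441) = 0.02264, since the two samples are independent.
At 90% confidence z* = 1.645; margin = 1.645 × 0.02264 = 0.03724.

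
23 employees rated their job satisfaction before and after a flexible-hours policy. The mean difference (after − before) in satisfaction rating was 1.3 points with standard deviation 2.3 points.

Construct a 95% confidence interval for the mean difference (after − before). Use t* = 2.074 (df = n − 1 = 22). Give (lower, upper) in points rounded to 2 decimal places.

(0.31, 2.29)

This is a matched-pairs design, so SE = s_d/√n = 2.3/√23 = 0.4796.
Margin = 2.074 × 0.4796 = 0.9947; the interval is 1.3 ± 0.9947 = (0.31, 2.29).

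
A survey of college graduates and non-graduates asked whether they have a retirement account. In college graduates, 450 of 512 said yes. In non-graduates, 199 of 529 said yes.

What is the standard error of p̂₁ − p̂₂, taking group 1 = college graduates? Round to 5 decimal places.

0.02552

First, p̂₁ = 450/512 = 0.8789; p̂₂ = 199/529 = 0.3762.
The two standard errors are √(0.8789×0.1211/512) = 0.01442 and √(0.3762×0.6238/529) = 0.02106.
Because the samples are independent, SE_diff = √(0.01442² + 0.02106²) = 0.02552.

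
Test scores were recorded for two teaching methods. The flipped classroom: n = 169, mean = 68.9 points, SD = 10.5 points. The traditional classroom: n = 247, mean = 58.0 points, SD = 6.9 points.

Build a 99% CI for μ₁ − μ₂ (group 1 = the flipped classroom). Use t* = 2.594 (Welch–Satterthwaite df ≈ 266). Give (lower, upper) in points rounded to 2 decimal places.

Standard errors of each mean: 10.5/√169 = 0.8077 and 6.9/√247 = 0.4390.
SE(x̄₁ − x̄₂) = √(0.8077² + 0.4390²) = 0.9193 for independent samples with unequal variances.
With t* = 2.594, the margin is 2.594 × 0.9193 = 2.3847.
x̄₁ − x̄₂ = 68.9 − 58.0 = 10.9000; the interval is 10.9000 ± 2.3847 = (8.52, 13.28).

(8.52, 13.28)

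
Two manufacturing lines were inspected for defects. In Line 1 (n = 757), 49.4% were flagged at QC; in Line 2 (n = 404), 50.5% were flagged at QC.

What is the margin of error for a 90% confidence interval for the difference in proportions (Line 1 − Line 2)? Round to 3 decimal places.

0.051

SE₁ = √(p̂₁(1−p̂₁)/n₁) = √(0.4940·0.5060/757) = 0.01817; SE₂ = √(0.5050·0.4950/404) = 0.02487.
Independent samples: SE of the difference = √(SE₁² + SE₂²) = √(0.0003301489 + 0.0006185169) = 0.03080.
z* for 90% confidence is 1.645, so the margin of error is 1.645 × 0.03080 = 0.05067.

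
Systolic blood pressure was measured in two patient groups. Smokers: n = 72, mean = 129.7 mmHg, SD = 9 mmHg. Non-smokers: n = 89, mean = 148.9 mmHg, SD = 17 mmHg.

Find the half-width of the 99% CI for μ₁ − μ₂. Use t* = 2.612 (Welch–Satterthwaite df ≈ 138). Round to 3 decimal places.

5.462

Per-group SEs: s₁/√n₁ = 9/√72 = 1.0607, s₂/√n₂ = 17/√89 = 1.8020.
Unpooled SE of the difference: √(1.12508449 + 3.247204) = 2.0910.
Margin of error = t* · SE = 2.612 × 2.0910 = 5.4617.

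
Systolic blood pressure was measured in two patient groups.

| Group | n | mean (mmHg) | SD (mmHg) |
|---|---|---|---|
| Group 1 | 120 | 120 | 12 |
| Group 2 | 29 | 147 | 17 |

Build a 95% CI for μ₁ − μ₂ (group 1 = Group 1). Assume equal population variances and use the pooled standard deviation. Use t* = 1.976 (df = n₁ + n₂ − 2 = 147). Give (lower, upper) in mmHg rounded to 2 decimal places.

(-32.36, -21.64)

Pooled variance s_p² = [119·12² + 28·17²] / (120+29−2) = 171.6190, so s_p = 13.1003.
SE_diff = s_p·√(1/n₁ + 1/n₂) = 13.1003·√(1/120 + 1/29) = 2.7107.
t* = 1.976; margin = 1.976 × 2.7107 = 5.3563.
Difference = 120 − 147 = -27.0000.
-27.0000 ± 5.3563 → (-32.36, -21.64).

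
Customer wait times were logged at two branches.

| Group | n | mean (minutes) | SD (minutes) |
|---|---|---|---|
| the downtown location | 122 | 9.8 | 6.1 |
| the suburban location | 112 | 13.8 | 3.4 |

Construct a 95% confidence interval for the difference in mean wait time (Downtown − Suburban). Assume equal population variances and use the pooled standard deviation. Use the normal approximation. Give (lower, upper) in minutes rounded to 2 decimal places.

Pooled variance s_p² = [121·6.1² + 111·3.4²] / (122+112−2) = 24.9378, so s_p = 4.9938.
SE_diff = s_p·√(1/n₁ + 1/n₂) = 4.9938·√(1/122 + 1/112) = 0.6535.
z* = 1.960; margin = 1.960 × 0.6535 = 1.2809.
Difference = 9.8 − 13.8 = -4.0000.
-4.0000 ± 1.2809 → (-5.28, -2.72).

(-5.28, -2.72)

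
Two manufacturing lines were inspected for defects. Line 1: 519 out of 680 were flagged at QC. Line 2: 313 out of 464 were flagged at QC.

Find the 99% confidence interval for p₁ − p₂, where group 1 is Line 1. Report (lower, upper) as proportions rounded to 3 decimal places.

First, p̂₁ = 519/680 = 0.7632; p̂₂ = 313/464 = 0.6746.
The two standard errors are √(0.7632×0.2368/680) = 0.01630 and √(0.6746×0.3254/464) = 0.02175.
Because the samples are independent, SE_diff = √(0.01630² + 0.02175²) = 0.02718.
Using z* = 2.576 for 99%, ME = 2.576 × 0.02718 = 0.07002.
p̂₁ − p̂₂ = 0.0886; interval 0.0886 ± 0.07002 gives (0.019, 0.159).

(0.019, 0.159)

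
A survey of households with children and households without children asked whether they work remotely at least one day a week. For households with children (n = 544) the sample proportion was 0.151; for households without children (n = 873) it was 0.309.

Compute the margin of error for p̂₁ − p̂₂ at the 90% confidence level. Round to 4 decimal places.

SE₁ = √(p̂₁(1−p̂₁)/n₁) = √(0.1510·0.8490/544) = 0.01535; SE₂ = √(0.3090·0.6910/873) = 0.01564.
Independent samples: SE of the difference = √(SE₁² + SE₂²) = √(0.0002356225 + 0.0002446096) = 0.02191.
z* for 90% confidence is 1.645, so the margin of error is 1.645 × 0.02191 = 0.03604.

0.0360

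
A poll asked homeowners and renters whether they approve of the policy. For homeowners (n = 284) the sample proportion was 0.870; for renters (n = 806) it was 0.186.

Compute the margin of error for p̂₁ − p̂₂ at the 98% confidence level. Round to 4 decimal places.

SE₁ = √(p̂₁(1−p̂₁)/n₁) = √(0.8700·0.1300/284) = 0.01996; SE₂ = √(0.1860·0.8140/806) = 0.01371.
Independent samples: SE of the difference = √(SE₁² + SE₂²) = √(0.0003984016 + 0.0001879641) = 0.02421.
z* for 98% confidence is 2.326, so the margin of error is 2.326 × 0.02421 = 0.05631.

0.0563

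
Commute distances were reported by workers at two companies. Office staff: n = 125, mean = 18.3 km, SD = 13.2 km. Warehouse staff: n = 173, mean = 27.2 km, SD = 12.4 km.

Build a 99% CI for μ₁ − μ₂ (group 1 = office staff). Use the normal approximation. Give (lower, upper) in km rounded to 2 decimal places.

(-12.79, -5.01)

SE₁ = s₁/√n₁ = 13.2/√125 = 1.1806; SE₂ = 12.4/√173 = 0.9428.
Independent samples, unequal variances: SE_diff = √(SE₁² + SE₂²) = √(1.39381636 + 0.88887184) = 1.5109.
z* = 2.576, so margin of error = 2.576 × 1.5109 = 3.8921.
Difference in means = 18.3 − 27.2 = -8.9000.
-8.9000 ± 3.8921 → (-12.79, -5.01).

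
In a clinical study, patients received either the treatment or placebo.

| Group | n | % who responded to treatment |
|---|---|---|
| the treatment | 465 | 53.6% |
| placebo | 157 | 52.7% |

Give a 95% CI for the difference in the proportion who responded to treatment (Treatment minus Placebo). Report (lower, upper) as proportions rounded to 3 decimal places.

Each SE is √(p̂(1−p̂)/n): √(0.5360·0.4640/465) = 0.02313 and √(0.5270·0.4730/157) = 0.03985.
SE(p̂₁ − p̂₂) = √(SE₁² + SE₂²) = √(0.0005349969 + 0.0015880225) = 0.04608, since the two samples are independent.
At 95% confidence z* = 1.960; margin = 1.960 × 0.04608 = 0.09032.
The difference is 0.5360 − 0.5270 = 0.0090, so the interval is 0.0090 ± 0.09032 = (-0.081, 0.099).

(-0.081, 0.099)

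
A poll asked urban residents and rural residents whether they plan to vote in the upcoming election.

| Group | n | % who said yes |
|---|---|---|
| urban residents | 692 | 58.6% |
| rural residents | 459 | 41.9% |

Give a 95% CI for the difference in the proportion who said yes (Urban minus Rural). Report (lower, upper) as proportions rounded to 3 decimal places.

SE₁ = √(p̂₁(1−p̂₁)/n₁) = √(0.5860·0.4140/692) = 0.01872; SE₂ = √(0.4190·0.5810/459) = 0.02303.
Independent samples: SE of the difference = √(SE₁² + SE₂²) = √(0.0003504384 + 0.0005303809) = 0.02968.
z* for 95% confidence is 1.960, so the margin of error is 1.960 × 0.02968 = 0.05817.
Point estimate p̂₁ − p̂₂ = 0.5860 − 0.4190 = 0.1670.
0.1670 ± 0.05817 → (0.109, 0.225).

(0.109, 0.225)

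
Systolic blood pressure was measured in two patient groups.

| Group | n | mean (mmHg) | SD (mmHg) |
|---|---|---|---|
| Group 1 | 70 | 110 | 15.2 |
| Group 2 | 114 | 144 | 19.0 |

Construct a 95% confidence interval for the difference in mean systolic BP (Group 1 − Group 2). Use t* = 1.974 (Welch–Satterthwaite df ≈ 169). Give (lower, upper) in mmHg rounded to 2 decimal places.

Per-group SEs: s₁/√n₁ = 15.2/√70 = 1.8167, s₂/√n₂ = 19.0/√114 = 1.7795.
Unpooled SE of the difference: √(3.30039889 + 3.16662025) = 2.5430.
Margin of error = t* · SE = 1.974 × 2.5430 = 5.0199.
x̄₁ − x̄₂ = 110 − 144 = -34.0000.
CI: -34.0000 ± 5.0199 = (-39.02, -28.98).

(-39.02, -28.98)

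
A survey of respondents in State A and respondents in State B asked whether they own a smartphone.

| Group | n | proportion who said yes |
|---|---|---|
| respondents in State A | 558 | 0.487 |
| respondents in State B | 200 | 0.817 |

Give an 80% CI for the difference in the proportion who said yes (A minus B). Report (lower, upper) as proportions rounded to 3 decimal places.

SE₁ = √(p̂₁(1−p̂₁)/n₁) = √(0.4870·0.5130/558) = 0.02116; SE₂ = √(0.8170·0.1830/200) = 0.02734.
Independent samples: SE of the difference = √(SE₁² + SE₂²) = √(0.0004477456 + 0.0007474756) = 0.03457.
z* for 80% confidence is 1.282, so the margin of error is 1.282 × 0.03457 = 0.04432.
Point estimate p̂₁ − p̂₂ = 0.4870 − 0.8170 = -0.3300.
-0.3300 ± 0.04432 → (-0.374, -0.286).

(-0.374, -0.286)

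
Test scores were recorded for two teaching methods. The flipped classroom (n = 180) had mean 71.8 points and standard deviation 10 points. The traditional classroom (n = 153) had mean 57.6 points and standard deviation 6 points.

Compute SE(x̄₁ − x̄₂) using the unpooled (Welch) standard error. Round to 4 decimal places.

Standard errors of each mean: 10/√180 = 0.7454 and 6/√153 = 0.4851.
SE(x̄₁ − x̄₂) = √(0.7454² + 0.4851²) = 0.8893 for independent samples with unequal variances.

0.8893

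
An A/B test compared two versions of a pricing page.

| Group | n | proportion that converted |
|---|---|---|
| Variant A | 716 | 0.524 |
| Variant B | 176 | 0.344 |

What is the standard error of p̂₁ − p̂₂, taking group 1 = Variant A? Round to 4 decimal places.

SE₁ = √(p̂₁(1−p̂₁)/n₁) = √(0.5240·0.4760/716) = 0.01866; SE₂ = √(0.3440·0.6560/176) = 0.03581.
Independent samples: SE of the difference = √(SE₁² + SE₂²) = √(0.0003481956 + 0.0012823561) = 0.04038.

0.0404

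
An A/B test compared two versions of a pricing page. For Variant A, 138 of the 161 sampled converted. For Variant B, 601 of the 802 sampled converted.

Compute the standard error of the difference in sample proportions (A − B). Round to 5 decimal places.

First, p̂₁ = 138/161 = 0.8571; p̂₂ = 601/802 = 0.7494.
The two standard errors are √(0.8571×0.1429/161) = 0.02758 and √(0.7494×0.2506/802) = 0.01530.
Because the samples are independent, SE_diff = √(0.02758² + 0.01530²) = 0.03154.

0.03154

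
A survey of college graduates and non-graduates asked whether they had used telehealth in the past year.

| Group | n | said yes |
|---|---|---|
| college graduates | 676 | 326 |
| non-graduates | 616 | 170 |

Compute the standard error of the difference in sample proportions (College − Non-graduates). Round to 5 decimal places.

0.02634

First, p̂₁ = 326/676 = 0.4822; p̂₂ = 170/616 = 0.2760.
The two standard errors are √(0.4822×0.5178/676) = 0.01922 and √(0.2760×0.7240/616) = 0.01801.
Because the samples are independent, SE_diff = √(0.01922² + 0.01801²) = 0.02634.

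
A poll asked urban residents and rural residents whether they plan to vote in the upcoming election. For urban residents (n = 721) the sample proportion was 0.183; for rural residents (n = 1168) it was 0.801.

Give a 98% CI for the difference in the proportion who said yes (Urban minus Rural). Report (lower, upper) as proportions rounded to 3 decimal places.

The two standard errors are √(0.1830×0.8170/721) = 0.01440 and √(0.8010×0.1990/1168) = 0.01168.
Because the samples are independent, SE_diff = √(0.01440² + 0.01168²) = 0.01854.
Using z* = 2.326 for 98%, ME = 2.326 × 0.01854 = 0.04312.
p̂₁ − p̂₂ = -0.6180; interval -0.6180 ± 0.04312 gives (-0.661, -0.575).

(-0.661, -0.575)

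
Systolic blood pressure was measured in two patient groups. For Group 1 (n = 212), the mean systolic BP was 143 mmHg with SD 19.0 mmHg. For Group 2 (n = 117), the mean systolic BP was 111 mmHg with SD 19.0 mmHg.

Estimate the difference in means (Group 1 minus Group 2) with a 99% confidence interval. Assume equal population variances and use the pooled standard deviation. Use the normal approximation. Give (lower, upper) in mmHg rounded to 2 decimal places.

(26.36, 37.64)

Pooled variance s_p² = [211·19.0² + 116·19.0²] / (212+117−2) = 361.0000, so s_p = 19.0000.
SE_diff = s_p·√(1/n₁ + 1/n₂) = 19.0000·√(1/212 + 1/117) = 2.1882.
z* = 2.576; margin = 2.576 × 2.1882 = 5.6368.
Difference = 143 − 111 = 32.0000.
32.0000 ± 5.6368 → (26.36, 37.64).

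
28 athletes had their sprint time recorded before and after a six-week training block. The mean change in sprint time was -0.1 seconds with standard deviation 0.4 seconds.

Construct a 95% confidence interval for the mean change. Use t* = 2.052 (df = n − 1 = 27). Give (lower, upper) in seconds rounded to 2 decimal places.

(-0.26, 0.06)

Paired design: SE = s_d/√n = 0.4/√28 = 0.0756.
t* = 2.052; margin of error = 2.052 × 0.0756 = 0.1551.
-0.1 ± 0.1551 → (-0.26, 0.06).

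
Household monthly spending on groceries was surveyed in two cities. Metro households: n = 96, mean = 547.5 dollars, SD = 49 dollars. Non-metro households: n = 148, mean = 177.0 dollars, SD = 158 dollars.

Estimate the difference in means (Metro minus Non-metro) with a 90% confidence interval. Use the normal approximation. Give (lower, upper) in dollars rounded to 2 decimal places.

(347.61, 393.39)

Standard errors of each mean: 49/√96 = 5.0010 and 158/√148 = 12.9875.
SE(x̄₁ − x̄₂) = √(5.0010² + 12.9875²) = 13.9171 for independent samples with unequal variances.
With z* = 1.645, the margin is 1.645 × 13.9171 = 22.8936.
x̄₁ − x̄₂ = 547.5 − 177.0 = 370.5000; the interval is 370.5000 ± 22.8936 = (347.61, 393.39).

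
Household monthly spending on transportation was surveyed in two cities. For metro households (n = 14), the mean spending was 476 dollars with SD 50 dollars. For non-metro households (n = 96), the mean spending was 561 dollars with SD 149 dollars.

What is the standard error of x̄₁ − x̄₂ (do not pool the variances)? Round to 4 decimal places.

20.2443

Standard errors of each mean: 50/√14 = 13.3631 and 149/√96 = 15.2072.
SE(x̄₁ − x̄₂) = √(13.3631² + 15.2072²) = 20.2443 for independent samples with unequal variances.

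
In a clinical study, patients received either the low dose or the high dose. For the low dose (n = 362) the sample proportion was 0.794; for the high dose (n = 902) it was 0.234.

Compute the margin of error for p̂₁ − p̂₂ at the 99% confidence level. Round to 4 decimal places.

SE₁ = √(p̂₁(1−p̂₁)/n₁) = √(0.7940·0.2060/362) = 0.02126; SE₂ = √(0.2340·0.7660/902) = 0.01410.
Independent samples: SE of the difference = √(SE₁² + SE₂²) = √(0.0004519876 + 0.00019881) = 0.02551.
z* for 99% confidence is 2.576, so the margin of error is 2.576 × 0.02551 = 0.06571.

0.0657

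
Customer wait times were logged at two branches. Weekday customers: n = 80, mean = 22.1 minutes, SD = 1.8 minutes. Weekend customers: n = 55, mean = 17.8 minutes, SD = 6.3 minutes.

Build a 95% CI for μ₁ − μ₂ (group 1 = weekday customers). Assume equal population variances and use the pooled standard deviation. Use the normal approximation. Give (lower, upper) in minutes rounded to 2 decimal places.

(2.84, 5.76)

Pooled variance s_p² = [79·1.8² + 54·6.3²] / (80+55−2) = 18.0392, so s_p = 4.2473.
SE_diff = s_p·√(1/n₁ + 1/n₂) = 4.2473·√(1/80 + 1/55) = 0.7440.
z* = 1.960; margin = 1.960 × 0.7440 = 1.4582.
Difference = 22.1 − 17.8 = 4.3000.
4.3000 ± 1.4582 → (2.84, 5.76).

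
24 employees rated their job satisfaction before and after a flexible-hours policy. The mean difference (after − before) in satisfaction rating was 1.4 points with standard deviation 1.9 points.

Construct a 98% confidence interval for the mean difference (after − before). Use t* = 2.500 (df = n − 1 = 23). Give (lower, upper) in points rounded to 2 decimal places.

This is a matched-pairs design, so SE = s_d/√n = 1.9/√24 = 0.3878.
Margin = 2.500 × 0.3878 = 0.9695; the interval is 1.4 ± 0.9695 = (0.43, 2.37).

(0.43, 2.37)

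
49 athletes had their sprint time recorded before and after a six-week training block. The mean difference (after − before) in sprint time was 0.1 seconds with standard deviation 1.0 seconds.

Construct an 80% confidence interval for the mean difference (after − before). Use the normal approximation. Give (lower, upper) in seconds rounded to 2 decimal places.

This is a matched-pairs design, so SE = s_d/√n = 1.0/√49 = 0.1429.
Margin = 1.282 × 0.1429 = 0.1832; the interval is 0.1 ± 0.1832 = (-0.08, 0.28).

(-0.08, 0.28)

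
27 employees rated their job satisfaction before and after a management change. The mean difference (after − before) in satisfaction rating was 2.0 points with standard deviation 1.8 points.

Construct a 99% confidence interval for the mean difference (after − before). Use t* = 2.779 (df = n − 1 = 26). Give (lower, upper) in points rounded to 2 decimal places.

(1.04, 2.96)

This is a matched-pairs design, so SE = s_d/√n = 1.8/√27 = 0.3464.
Margin = 2.779 × 0.3464 = 0.9626; the interval is 2.0 ± 0.9626 = (1.04, 2.96).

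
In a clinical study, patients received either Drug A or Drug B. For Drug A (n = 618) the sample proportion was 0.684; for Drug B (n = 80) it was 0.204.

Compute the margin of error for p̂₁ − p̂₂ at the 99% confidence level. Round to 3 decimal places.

SE₁ = √(p̂₁(1−p̂₁)/n₁) = √(0.6840·0.3160/618) = 0.01870; SE₂ = √(0.2040·0.7960/80) = 0.04505.
Independent samples: SE of the difference = √(SE₁² + SE₂²) = √(0.00034969 + 0.0020295025) = 0.04878.
z* for 99% confidence is 2.576, so the margin of error is 2.576 × 0.04878 = 0.12566.

0.126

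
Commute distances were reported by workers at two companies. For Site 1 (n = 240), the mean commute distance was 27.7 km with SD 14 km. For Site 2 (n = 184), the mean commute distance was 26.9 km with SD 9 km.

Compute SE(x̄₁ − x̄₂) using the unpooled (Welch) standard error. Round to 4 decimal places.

SE₁ = s₁/√n₁ = 14/√240 = 0.9037; SE₂ = 9/√184 = 0.6635.
Independent samples, unequal variances: SE_diff = √(SE₁² + SE₂²) = √(0.81667369 + 0.44023225) = 1.1211.

1.1211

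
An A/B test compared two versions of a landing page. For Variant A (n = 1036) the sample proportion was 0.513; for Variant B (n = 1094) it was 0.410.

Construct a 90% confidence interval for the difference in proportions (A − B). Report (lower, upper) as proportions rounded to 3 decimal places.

The two standard errors are √(0.5130×0.4870/1036) = 0.01553 and √(0.4100×0.5900/1094) = 0.01487.
Because the samples are independent, SE_diff = √(0.01553² + 0.01487²) = 0.02150.
Using z* = 1.645 for 90%, ME = 1.645 × 0.02150 = 0.03537.
p̂₁ − p̂₂ = 0.1030; interval 0.1030 ± 0.03537 gives (0.068, 0.138).

(0.068, 0.138)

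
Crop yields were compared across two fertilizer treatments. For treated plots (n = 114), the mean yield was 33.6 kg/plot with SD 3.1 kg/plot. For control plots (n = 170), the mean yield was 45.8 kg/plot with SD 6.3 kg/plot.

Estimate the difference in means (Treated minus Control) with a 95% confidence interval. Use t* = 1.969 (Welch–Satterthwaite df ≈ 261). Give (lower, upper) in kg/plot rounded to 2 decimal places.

SE₁ = s₁/√n₁ = 3.1/√114 = 0.2903; SE₂ = 6.3/√170 = 0.4832.
Independent samples, unequal variances: SE_diff = √(SE₁² + SE₂²) = √(0.08427409 + 0.23348224) = 0.5637.
t* = 1.969, so margin of error = 1.969 × 0.5637 = 1.1099.
Difference in means = 33.6 − 45.8 = -12.2000.
-12.2000 ± 1.1099 → (-13.31, -11.09).

(-13.31, -11.09)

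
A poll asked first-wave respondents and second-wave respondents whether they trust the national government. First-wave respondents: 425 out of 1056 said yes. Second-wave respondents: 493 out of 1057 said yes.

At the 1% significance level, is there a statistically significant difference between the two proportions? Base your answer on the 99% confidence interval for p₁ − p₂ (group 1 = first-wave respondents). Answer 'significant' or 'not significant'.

significant

Sample proportions: 425/1056 = 0.4025, 493/1057 = 0.4664.
Each SE is √(p̂(1−p̂)/n): √(0.4025·0.5975/1056) = 0.01509 and √(0.4664·0.5336/1057) = 0.01534.
SE(p̂₁ − p̂₂) = √(SE₁² + SE₂²) = √(0.0002277081 + 0.0002353156) = 0.02152, since the two samples are independent.
At 99% confidence z* = 2.576; margin = 2.576 × 0.02152 = 0.05544.
The difference is 0.4025 − 0.4664 = -0.0639, so the interval is -0.0639 ± 0.05544 = (-0.11934, -0.00846).
The interval (-0.11934, -0.00846) does not contain 0, so the difference is significant.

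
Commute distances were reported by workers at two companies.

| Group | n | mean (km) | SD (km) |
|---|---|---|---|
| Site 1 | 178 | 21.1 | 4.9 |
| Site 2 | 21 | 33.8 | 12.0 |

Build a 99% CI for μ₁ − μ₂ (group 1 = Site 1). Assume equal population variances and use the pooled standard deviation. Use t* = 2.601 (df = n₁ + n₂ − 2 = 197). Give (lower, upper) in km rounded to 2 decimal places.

(-16.31, -9.09)

s_p = √[((n₁−1)s₁² + (n₂−1)s₂²)/(n₁+n₂−2)] = √[(177·4.9² + 20·12.0²)/197] = 6.0160.
SE = 6.0160·√(1/178 + 1/21) = 1.3881.
With t* = 2.601, margin = 2.601 × 1.3881 = 3.6104.
x̄₁ − x̄₂ = 21.1 − 33.8 = -12.7000; interval -12.7000 ± 3.6104 = (-16.31, -9.09).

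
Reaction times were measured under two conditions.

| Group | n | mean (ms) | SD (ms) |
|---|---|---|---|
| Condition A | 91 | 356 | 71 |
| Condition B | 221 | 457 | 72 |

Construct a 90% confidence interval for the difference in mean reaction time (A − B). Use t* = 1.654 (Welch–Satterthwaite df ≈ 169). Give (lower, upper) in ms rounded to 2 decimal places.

SE₁ = s₁/√n₁ = 71/√91 = 7.4428; SE₂ = 72/√221 = 4.8432.
Independent samples, unequal variances: SE_diff = √(SE₁² + SE₂²) = √(55.39527184 + 23.45658624) = 8.8799.
t* = 1.654, so margin of error = 1.654 × 8.8799 = 14.6874.
Difference in means = 356 − 457 = -101.0000.
-101.0000 ± 14.6874 → (-115.69, -86.31).

(-115.69, -86.31)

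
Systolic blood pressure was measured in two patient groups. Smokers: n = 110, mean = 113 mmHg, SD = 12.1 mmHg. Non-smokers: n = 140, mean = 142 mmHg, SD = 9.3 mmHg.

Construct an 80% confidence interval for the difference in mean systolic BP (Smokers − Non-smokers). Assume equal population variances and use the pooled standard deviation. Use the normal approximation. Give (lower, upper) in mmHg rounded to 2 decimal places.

s_p = √[((n₁−1)s₁² + (n₂−1)s₂²)/(n₁+n₂−2)] = √[(109·12.1² + 139·9.3²)/248] = 10.6219.
SE = 10.6219·√(1/110 + 1/140) = 1.3534.
With z* = 1.282, margin = 1.282 × 1.3534 = 1.7351.
x̄₁ − x̄₂ = 113 − 142 = -29.0000; interval -29.0000 ± 1.7351 = (-30.74, -27.26).

(-30.74, -27.26)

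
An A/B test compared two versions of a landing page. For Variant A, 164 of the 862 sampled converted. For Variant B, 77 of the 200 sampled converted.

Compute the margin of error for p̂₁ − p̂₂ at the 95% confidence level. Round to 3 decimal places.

Sample proportions: 164/862 = 0.1903, 77/200 = 0.3850.
Each SE is √(p̂(1−p̂)/n): √(0.1903·0.8097/862) = 0.01337 and √(0.3850·0.6150/200) = 0.03441.
SE(p̂₁ − p̂₂) = √(SE₁² + SE₂²) = √(0.0001787569 + 0.0011840481) = 0.03692, since the two samples are independent.
At 95% confidence z* = 1.960; margin = 1.960 × 0.03692 = 0.07236.

0.072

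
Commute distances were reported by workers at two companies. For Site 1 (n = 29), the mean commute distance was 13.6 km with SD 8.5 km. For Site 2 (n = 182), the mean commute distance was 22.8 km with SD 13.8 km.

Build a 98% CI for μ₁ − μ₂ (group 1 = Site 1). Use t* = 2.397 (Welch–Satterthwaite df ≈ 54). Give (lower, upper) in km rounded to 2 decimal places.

Standard errors of each mean: 8.5/√29 = 1.5784 and 13.8/√182 = 1.0229.
SE(x̄₁ − x̄₂) = √(1.5784² + 1.0229²) = 1.8809 for independent samples with unequal variances.
With t* = 2.397, the margin is 2.397 × 1.8809 = 4.5085.
x̄₁ − x̄₂ = 13.6 − 22.8 = -9.2000; the interval is -9.2000 ± 4.5085 = (-13.71, -4.69).

(-13.71, -4.69)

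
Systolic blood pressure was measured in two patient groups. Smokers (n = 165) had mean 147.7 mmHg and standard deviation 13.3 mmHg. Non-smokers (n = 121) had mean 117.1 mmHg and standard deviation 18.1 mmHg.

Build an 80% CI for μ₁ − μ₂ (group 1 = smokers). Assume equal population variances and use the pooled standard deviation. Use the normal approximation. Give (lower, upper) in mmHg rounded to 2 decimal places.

s_p = √[((n₁−1)s₁² + (n₂−1)s₂²)/(n₁+n₂−2)] = √[(164·13.3² + 120·18.1²)/284] = 15.5105.
SE = 15.5105·√(1/165 + 1/121) = 1.8564.
With z* = 1.282, margin = 1.282 × 1.8564 = 2.3799.
x̄₁ − x̄₂ = 147.7 − 117.1 = 30.6000; interval 30.6000 ± 2.3799 = (28.22, 32.98).

(28.22, 32.98)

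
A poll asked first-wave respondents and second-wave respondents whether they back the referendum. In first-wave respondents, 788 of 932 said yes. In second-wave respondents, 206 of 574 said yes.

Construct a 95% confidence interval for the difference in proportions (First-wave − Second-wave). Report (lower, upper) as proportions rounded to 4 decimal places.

Sample proportions: 788/932 = 0.8455, 206/574 = 0.3589.
Each SE is √(p̂(1−p̂)/n): √(0.8455·0.1545/932) = 0.01184 and √(0.3589·0.6411/574) = 0.02002.
SE(p̂₁ − p̂₂) = √(SE₁² + SE₂²) = √(0.0001401856 + 0.0004008004) = 0.02326, since the two samples are independent.
At 95% confidence z* = 1.960; margin = 1.960 × 0.02326 = 0.04559.
The difference is 0.8455 − 0.3589 = 0.4866, so the interval is 0.4866 ± 0.04559 = (0.4410, 0.5322).

(0.4410, 0.5322)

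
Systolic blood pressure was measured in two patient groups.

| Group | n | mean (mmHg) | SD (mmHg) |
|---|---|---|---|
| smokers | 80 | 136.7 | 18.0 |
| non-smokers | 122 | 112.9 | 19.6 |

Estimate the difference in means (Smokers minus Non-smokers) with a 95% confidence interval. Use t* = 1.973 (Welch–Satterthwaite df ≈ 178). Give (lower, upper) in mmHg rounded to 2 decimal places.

Per-group SEs: s₁/√n₁ = 18.0/√80 = 2.0125, s₂/√n₂ = 19.6/√122 = 1.7745.
Unpooled SE of the difference: √(4.05015625 + 3.14885025) = 2.6831.
Margin of error = t* · SE = 1.973 × 2.6831 = 5.2938.
x̄₁ − x̄₂ = 136.7 − 112.9 = 23.8000.
CI: 23.8000 ± 5.2938 = (18.51, 29.09).

(18.51, 29.09)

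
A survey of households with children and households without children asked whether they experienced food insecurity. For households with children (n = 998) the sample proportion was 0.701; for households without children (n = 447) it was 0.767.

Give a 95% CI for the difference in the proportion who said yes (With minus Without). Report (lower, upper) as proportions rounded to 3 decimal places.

(-0.114, -0.018)

Each SE is √(p̂(1−p̂)/n): √(0.7010·0.2990/998) = 0.01449 and √(0.7670·0.2330/447) = 0.02000.
SE(p̂₁ − p̂₂) = √(SE₁² + SE₂²) = √(0.0002099601 + 0.0004) = 0.02470, since the two samples are independent.
At 95% confidence z* = 1.960; margin = 1.960 × 0.02470 = 0.04841.
The difference is 0.7010 − 0.7670 = -0.0660, so the interval is -0.0660 ± 0.04841 = (-0.114, -0.018).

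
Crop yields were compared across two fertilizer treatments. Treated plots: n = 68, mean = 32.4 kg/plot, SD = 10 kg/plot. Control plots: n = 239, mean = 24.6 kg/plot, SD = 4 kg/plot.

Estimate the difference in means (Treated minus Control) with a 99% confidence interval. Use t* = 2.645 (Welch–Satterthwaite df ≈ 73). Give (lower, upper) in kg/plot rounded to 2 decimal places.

SE₁ = s₁/√n₁ = 10/√68 = 1.2127; SE₂ = 4/√239 = 0.2587.
Independent samples, unequal variances: SE_diff = √(SE₁² + SE₂²) = √(1.47064129 + 0.06692569) = 1.2400.
t* = 2.645, so margin of error = 2.645 × 1.2400 = 3.2798.
Difference in means = 32.4 − 24.6 = 7.8000.
7.8000 ± 3.2798 → (4.52, 11.08).

(4.52, 11.08)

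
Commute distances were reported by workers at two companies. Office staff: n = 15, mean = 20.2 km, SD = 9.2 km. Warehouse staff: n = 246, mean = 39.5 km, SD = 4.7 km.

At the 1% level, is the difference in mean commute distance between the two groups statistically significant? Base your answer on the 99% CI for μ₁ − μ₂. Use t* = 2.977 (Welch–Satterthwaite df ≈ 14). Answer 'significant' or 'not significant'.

Per-group SEs: s₁/√n₁ = 9.2/√15 = 2.3754, s₂/√n₂ = 4.7/√246 = 0.2997.
Unpooled SE of the difference: √(5.64252516 + 0.08982009) = 2.3942.
Margin of error = t* · SE = 2.977 × 2.3942 = 7.1275.
x̄₁ − x̄₂ = 20.2 − 39.5 = -19.3000.
CI: -19.3000 ± 7.1275 = (-26.4275, -12.1725).
The interval (-26.4275, -12.1725) does not contain 0, so the difference is significant.

significant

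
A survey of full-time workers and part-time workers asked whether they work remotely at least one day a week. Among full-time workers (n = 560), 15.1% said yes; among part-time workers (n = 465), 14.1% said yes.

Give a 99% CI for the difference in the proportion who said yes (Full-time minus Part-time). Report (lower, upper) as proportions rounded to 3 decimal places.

The two standard errors are √(0.1510×0.8490/560) = 0.01513 and √(0.1410×0.8590/465) = 0.01614.
Because the samples are independent, SE_diff = √(0.01513² + 0.01614²) = 0.02212.
Using z* = 2.576 for 99%, ME = 2.576 × 0.02212 = 0.05698.
p̂₁ − p̂₂ = 0.0100; interval 0.0100 ± 0.05698 gives (-0.047, 0.067).

(-0.047, 0.067)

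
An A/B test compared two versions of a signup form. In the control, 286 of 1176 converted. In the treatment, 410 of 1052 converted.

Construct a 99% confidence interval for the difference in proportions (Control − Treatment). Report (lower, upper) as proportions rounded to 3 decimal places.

(-0.197, -0.096)

Sample proportions: 286/1176 = 0.2432, 410/1052 = 0.3897.
Each SE is √(p̂(1−p̂)/n): √(0.2432·0.7568/1176) = 0.01251 and √(0.3897·0.6103/1052) = 0.01504.
SE(p̂₁ − p̂₂) = √(SE₁² + SE₂²) = √(0.0001565001 + 0.0002262016) = 0.01956, since the two samples are independent.
At 99% confidence z* = 2.576; margin = 2.576 × 0.01956 = 0.05039.
The difference is 0.2432 − 0.3897 = -0.1465, so the interval is -0.1465 ± 0.05039 = (-0.197, -0.096).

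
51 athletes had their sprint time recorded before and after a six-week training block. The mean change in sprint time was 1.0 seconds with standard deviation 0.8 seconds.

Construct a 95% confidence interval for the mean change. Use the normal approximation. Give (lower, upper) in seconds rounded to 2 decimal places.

This is a matched-pairs design, so SE = s_d/√n = 0.8/√51 = 0.1120.
Margin = 1.960 × 0.1120 = 0.2195; the interval is 1.0 ± 0.2195 = (0.78, 1.22).

(0.78, 1.22)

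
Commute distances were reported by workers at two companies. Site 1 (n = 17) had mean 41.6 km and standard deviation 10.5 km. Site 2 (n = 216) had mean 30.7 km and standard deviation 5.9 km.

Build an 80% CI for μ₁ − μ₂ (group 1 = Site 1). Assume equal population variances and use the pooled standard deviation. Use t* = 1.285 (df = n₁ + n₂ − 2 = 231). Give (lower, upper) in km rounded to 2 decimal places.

Pooled variance s_p² = [16·10.5² + 215·5.9²] / (17+216−2) = 40.0353, so s_p = 6.3273.
SE_diff = s_p·√(1/n₁ + 1/n₂) = 6.3273·√(1/17 + 1/216) = 1.5938.
t* = 1.285; margin = 1.285 × 1.5938 = 2.0480.
Difference = 41.6 − 30.7 = 10.9000.
10.9000 ± 2.0480 → (8.85, 12.95).

(8.85, 12.95)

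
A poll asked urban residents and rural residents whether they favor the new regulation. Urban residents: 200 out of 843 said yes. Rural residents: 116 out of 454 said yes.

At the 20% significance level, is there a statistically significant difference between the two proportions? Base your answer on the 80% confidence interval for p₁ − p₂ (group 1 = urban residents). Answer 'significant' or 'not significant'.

not significant

First, p̂₁ = 200/843 = 0.2372; p̂₂ = 116/454 = 0.2555.
The two standard errors are √(0.2372×0.7628/843) = 0.01465 and √(0.2555×0.7445/454) = 0.02047.
Because the samples are independent, SE_diff = √(0.01465² + 0.02047²) = 0.02517.
Using z* = 1.282 for 80%, ME = 1.282 × 0.02517 = 0.03227.
p̂₁ − p̂₂ = -0.0183; interval -0.0183 ± 0.03227 gives (-0.05057, 0.01397).
The interval (-0.05057, 0.01397) contains 0, so the difference is not significant.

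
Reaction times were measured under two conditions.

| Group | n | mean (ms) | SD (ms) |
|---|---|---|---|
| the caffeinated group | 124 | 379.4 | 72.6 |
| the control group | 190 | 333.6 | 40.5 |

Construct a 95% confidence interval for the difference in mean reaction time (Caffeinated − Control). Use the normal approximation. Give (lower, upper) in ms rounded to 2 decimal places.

(31.78, 59.82)

Per-group SEs: s₁/√n₁ = 72.6/√124 = 6.5197, s₂/√n₂ = 40.5/√190 = 2.9382.
Unpooled SE of the difference: √(42.50648809 + 8.63301924) = 7.1512.
Margin of error = z* · SE = 1.960 × 7.1512 = 14.0164.
x̄₁ − x̄₂ = 379.4 − 333.6 = 45.8000.
CI: 45.8000 ± 14.0164 = (31.78, 59.82).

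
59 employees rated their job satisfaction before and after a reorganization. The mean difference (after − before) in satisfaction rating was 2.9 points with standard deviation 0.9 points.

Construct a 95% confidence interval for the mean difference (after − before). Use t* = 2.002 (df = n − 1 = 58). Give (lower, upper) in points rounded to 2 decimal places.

This is a matched-pairs design, so SE = s_d/√n = 0.9/√59 = 0.1172.
Margin = 2.002 × 0.1172 = 0.2346; the interval is 2.9 ± 0.2346 = (2.67, 3.13).

(2.67, 3.13)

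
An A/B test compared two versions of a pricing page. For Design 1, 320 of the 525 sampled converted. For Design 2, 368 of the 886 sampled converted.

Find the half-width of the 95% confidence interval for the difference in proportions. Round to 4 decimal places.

p̂₁ = 320/525 = 0.6095 and p̂₂ = 368/886 = 0.4153.
SE₁ = √(p̂₁(1−p̂₁)/n₁) = √(0.6095·0.3905/525) = 0.02129; SE₂ = √(0.4153·0.5847/886) = 0.01656.
Independent samples: SE of the difference = √(SE₁² + SE₂²) = √(0.0004532641 + 0.0002742336) = 0.02697.
z* for 95% confidence is 1.960, so the margin of error is 1.960 × 0.02697 = 0.05286.

0.0529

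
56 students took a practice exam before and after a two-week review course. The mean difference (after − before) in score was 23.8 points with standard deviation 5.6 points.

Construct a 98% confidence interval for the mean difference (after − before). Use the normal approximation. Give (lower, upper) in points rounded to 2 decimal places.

(22.06, 25.54)

This is a matched-pairs design, so SE = s_d/√n = 5.6/√56 = 0.7483.
Margin = 2.326 × 0.7483 = 1.7405; the interval is 23.8 ± 1.7405 = (22.06, 25.54).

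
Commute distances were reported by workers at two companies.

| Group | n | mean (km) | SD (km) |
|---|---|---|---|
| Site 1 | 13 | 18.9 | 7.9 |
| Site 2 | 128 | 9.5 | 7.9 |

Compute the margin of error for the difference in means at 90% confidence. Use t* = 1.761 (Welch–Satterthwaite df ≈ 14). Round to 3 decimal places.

SE₁ = s₁/√n₁ = 7.9/√13 = 2.1911; SE₂ = 7.9/√128 = 0.6983.
Independent samples, unequal variances: SE_diff = √(SE₁² + SE₂²) = √(4.80091921 + 0.48762289) = 2.2997.
t* = 1.761, so margin of error = 1.761 × 2.2997 = 4.0498.

4.050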